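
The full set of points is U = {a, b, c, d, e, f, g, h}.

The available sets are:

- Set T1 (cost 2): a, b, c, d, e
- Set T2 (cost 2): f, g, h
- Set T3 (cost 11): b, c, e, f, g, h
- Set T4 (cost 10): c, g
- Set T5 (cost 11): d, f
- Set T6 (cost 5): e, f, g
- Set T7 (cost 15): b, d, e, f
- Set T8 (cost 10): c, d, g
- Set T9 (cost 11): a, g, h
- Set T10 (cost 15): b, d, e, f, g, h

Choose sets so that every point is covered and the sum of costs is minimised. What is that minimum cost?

4

T1, T2 together cover every point (T1 ∪ T2 = {a, b, c, d, e, f, g, h}); total cost 2 + 2 = 4.
No covering selection has total cost below 4.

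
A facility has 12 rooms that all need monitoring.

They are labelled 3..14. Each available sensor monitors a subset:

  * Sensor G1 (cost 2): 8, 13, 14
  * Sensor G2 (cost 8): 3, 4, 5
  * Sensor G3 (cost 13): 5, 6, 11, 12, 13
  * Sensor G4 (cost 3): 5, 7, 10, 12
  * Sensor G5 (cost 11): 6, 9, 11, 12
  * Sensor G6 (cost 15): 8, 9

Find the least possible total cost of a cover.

G1, G2, G4, G5 together cover every room (G1 ∪ G2 ∪ G4 ∪ G5 = {3, 4, 5, 6, 7, 8, 9, 10, 11, 12, 13, 14}); total cost 2 + 8 + 3 + 11 = 24.
No covering selection has total cost below 24.

24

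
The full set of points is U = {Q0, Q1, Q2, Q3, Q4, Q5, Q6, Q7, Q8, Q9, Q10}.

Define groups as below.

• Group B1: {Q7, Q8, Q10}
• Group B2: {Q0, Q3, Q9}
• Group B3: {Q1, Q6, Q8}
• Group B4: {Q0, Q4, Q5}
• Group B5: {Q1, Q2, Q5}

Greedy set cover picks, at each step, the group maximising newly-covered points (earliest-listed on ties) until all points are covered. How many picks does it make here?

Greedy: pick B1 (covers 3 new) → pick B2 (covers 3 new) → pick B5 (covers 3 new) → pick B3 (covers 1 new) → pick B4 (covers 1 new). Total picks: 5.

5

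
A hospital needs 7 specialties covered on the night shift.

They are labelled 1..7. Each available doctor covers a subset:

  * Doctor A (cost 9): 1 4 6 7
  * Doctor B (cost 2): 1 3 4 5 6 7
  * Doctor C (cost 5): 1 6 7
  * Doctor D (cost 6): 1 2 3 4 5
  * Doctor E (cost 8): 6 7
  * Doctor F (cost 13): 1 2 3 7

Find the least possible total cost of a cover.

8

B, D together cover every specialty (B ∪ D = {1, 2, 3, 4, 5, 6, 7}); total cost 2 + 6 = 8.
No covering selection has total cost below 8.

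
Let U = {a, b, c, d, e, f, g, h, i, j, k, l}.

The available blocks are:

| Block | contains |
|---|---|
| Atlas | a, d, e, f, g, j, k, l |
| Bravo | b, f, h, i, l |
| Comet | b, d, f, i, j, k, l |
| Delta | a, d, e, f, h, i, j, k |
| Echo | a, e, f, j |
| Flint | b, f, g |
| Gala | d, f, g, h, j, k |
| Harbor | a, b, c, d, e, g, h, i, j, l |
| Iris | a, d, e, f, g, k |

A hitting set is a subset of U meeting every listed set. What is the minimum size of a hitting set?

Take T = {f, j}. Each listed block contains at least one of these, so T is a hitting set of size 2.
No single item lies in every block, so at least 2 are needed and 2 is optimal.

2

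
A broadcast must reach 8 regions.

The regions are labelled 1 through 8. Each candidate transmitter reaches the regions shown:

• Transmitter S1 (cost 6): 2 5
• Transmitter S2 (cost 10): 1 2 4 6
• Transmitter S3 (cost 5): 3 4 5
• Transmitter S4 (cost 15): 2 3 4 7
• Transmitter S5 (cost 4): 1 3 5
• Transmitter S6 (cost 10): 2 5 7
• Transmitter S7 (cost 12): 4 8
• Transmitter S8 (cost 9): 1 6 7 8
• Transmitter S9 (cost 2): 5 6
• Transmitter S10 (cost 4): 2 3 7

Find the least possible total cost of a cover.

18

S3, S8, S10 together cover every region (S3 ∪ S8 ∪ S10 = {1, 2, 3, 4, 5, 6, 7, 8}); total cost 5 + 9 + 4 = 18.
The greedy pick S9, S10, S5, S3, S8 costs 24; no covering selection beats 18.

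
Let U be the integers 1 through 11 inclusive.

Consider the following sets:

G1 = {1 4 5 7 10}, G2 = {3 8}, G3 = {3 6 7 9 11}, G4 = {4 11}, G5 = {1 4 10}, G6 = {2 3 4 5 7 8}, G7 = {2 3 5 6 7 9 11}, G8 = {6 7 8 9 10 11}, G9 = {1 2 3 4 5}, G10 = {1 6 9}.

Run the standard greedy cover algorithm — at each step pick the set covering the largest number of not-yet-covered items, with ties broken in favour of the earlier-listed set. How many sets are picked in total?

3

Greedy: pick G7 (covers 7 new) → pick G1 (covers 3 new) → pick G2 (covers 1 new). Total picks: 3.
(The true minimum cover uses only 2 sets, so greedy is not optimal here.)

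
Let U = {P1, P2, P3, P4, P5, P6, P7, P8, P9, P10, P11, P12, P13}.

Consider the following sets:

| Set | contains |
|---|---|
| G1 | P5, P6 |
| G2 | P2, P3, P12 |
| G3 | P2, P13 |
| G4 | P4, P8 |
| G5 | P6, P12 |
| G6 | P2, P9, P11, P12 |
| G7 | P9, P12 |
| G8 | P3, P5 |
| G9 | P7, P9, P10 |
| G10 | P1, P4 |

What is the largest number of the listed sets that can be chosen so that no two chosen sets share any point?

5

G3, G5, G8, G9, G10 are pairwise disjoint (G3={P2,P13}; G5={P6,P12}; G8={P3,P5}; G9={P7,P9,P10}; G10={P1,P4}).
Every remaining set overlaps one of these, and no 6 of the listed sets are pairwise disjoint, so 5 is the maximum.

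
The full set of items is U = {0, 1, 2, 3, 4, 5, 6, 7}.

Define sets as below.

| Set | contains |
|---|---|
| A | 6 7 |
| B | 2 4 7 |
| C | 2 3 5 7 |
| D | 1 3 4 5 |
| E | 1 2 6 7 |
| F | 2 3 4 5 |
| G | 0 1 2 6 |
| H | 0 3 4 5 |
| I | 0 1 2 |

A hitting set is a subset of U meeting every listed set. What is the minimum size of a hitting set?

3

The 3 items {2, 3, 6} hit every set.
No choice of 2 items meets every set, so 3 is the minimum.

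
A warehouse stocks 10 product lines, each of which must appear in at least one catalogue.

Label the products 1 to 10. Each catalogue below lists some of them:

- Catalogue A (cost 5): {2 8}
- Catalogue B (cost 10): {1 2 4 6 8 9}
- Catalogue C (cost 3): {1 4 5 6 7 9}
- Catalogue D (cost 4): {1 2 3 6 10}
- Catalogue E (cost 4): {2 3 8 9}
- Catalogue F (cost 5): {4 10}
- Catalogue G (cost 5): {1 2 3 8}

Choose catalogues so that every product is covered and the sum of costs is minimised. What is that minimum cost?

11

C, D, E together cover every product (C ∪ D ∪ E = {1, 2, 3, 4, 5, 6, 7, 8, 9, 10}); total cost 3 + 4 + 4 = 11.
No covering selection has total cost below 11.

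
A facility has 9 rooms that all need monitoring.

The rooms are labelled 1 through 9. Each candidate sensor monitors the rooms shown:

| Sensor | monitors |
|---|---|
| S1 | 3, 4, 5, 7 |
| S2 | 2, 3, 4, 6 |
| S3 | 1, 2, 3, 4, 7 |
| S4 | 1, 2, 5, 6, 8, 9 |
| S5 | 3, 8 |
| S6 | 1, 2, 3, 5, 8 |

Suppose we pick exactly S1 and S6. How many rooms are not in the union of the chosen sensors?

2

Union of S1, S6 = {1, 2, 3, 4, 5, 7, 8}.
Not covered: 6, 9 — 2 rooms.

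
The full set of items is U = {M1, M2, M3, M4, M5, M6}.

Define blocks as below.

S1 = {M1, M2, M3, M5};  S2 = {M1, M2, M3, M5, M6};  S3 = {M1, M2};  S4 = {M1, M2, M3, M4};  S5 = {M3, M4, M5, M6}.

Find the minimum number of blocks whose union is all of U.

2

Take {S4, S5}. Their union is {M1, M2, M3, M4, M5, M6}, which is all 6 items.
No single block has all 6 items (the largest, S2, has 5), so 2 is optimal.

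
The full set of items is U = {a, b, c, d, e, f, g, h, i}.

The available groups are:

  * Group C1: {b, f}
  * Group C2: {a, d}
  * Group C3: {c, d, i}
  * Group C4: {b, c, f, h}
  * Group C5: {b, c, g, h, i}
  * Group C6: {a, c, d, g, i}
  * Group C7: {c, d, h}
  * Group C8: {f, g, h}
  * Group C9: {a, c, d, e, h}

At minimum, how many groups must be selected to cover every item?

C1, C6, and C9 cover everything between them: the union {a, b, c, d, e, f, g, h, i} is all of U.
Only C9 contains e, so C9 is forced; the remaining 4 items need at least 2 more groups (each remaining group adds at most 3) — so at least 3 groups are needed, and 3 is optimal.

3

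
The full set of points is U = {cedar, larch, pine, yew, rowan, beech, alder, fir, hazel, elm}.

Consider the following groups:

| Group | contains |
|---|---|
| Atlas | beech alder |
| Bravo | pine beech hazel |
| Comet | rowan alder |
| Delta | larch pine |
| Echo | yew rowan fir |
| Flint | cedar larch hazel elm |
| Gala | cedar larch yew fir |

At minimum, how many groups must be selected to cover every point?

4

Atlas and Bravo and Echo and Flint together: Atlas ∪ Bravo ∪ Echo ∪ Flint = {cedar, larch, pine, yew, rowan, beech, alder, fir, hazel, elm} — every point is covered.
No 3 of the 7 groups cover everything (all 35 combinations miss at least one point), so 4 is optimal.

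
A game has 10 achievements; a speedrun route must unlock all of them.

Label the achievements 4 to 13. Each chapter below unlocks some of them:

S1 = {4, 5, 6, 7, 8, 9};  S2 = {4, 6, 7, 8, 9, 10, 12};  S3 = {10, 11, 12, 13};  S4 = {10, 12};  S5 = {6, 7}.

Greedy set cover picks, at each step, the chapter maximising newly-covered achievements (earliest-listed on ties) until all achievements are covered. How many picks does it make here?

3

Greedy: pick S2 (covers 7 new) → pick S3 (covers 2 new) → pick S1 (covers 1 new). Total picks: 3.
(The true minimum cover uses only 2 chapters, so greedy is not optimal here.)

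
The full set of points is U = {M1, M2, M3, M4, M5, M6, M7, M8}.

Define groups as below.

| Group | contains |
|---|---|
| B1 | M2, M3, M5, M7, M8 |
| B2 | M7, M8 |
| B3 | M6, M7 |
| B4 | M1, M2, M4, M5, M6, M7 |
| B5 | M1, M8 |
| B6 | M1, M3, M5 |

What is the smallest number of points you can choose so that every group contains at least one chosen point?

2

Take H = {M1, M7}. Each listed group contains at least one of these, so H is a hitting set of size 2.
The groups B2, B6 are pairwise disjoint, so any hitting set needs a separate point for each — at least 2. Hence 2 is optimal.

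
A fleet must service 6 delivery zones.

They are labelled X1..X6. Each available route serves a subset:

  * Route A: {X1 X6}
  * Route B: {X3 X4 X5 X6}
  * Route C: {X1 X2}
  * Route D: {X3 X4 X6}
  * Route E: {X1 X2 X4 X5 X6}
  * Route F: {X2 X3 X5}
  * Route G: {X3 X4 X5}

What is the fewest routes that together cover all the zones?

2

Take {E, G}. Their union is {X1, X2, X3, X4, X5, X6}, which is all 6 zones.
No single route has all 6 zones (the largest, E, has 5), so 2 is optimal.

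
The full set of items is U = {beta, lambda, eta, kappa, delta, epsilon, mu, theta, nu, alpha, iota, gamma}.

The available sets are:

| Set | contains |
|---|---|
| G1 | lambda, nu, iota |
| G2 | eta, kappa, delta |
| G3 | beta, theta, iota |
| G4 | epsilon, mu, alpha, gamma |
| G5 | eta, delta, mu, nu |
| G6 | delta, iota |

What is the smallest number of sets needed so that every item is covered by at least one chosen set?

4

G1 and G2 and G3 and G4 together: G1 ∪ G2 ∪ G3 ∪ G4 = {beta, lambda, eta, kappa, delta, epsilon, mu, theta, nu, alpha, iota, gamma} — every item is covered.
Only G3 contains beta, so G3 is forced; the remaining 9 items need at least 3 more sets (each remaining set adds at most 4) — so at least 4 sets are needed, and 4 is optimal.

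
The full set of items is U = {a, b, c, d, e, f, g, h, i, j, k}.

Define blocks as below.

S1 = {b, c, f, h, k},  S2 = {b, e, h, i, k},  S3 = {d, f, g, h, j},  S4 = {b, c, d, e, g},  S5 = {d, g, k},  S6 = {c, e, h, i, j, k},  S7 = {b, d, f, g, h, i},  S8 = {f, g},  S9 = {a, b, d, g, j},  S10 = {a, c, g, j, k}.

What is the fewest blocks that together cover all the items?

3

S1 and S2 and S9 together: S1 ∪ S2 ∪ S9 = {a, b, c, d, e, f, g, h, i, j, k} — every item is covered.
No 2 of the 10 blocks cover everything (all 45 combinations miss at least one item), so 3 is optimal.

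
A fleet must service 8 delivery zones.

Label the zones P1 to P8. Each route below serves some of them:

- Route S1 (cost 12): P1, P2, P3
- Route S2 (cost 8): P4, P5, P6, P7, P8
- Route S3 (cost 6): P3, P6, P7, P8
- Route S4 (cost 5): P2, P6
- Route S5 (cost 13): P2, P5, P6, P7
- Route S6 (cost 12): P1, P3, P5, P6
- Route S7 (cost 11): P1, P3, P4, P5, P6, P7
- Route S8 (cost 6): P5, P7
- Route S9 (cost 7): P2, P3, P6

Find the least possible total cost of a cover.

S1, S2 together cover every zone (S1 ∪ S2 = {P1, P2, P3, P4, P5, P6, P7, P8}); total cost 12 + 8 = 20.
The greedy pick S3, S7, S4 costs 22; no covering selection beats 20.

20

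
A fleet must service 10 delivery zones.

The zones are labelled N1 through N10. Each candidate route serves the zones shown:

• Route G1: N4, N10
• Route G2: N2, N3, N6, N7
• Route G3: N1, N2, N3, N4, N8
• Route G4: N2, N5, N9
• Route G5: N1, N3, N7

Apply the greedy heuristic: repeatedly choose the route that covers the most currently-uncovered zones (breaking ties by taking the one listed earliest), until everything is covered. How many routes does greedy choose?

Greedy: pick G3 (covers 5 new) → pick G2 (covers 2 new) → pick G4 (covers 2 new) → pick G1 (covers 1 new). Total picks: 4.

4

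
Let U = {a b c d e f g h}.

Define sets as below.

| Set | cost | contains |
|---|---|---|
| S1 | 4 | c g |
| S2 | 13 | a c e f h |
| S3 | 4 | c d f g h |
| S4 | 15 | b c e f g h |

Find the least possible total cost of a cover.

S2, S3, S4 together cover every item (S2 ∪ S3 ∪ S4 = {a, b, c, d, e, f, g, h}); total cost 13 + 4 + 15 = 32.
No covering selection has total cost below 32.

32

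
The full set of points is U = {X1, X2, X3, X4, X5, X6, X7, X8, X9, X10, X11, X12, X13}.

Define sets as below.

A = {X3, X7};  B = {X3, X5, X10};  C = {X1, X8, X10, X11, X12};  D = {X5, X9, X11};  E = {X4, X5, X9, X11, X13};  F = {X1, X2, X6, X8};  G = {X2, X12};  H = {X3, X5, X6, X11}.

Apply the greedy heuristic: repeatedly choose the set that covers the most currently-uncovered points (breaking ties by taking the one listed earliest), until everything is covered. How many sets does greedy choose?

4

Greedy: pick C (covers 5 new) → pick E (covers 4 new) → pick A (covers 2 new) → pick F (covers 2 new). Total picks: 4.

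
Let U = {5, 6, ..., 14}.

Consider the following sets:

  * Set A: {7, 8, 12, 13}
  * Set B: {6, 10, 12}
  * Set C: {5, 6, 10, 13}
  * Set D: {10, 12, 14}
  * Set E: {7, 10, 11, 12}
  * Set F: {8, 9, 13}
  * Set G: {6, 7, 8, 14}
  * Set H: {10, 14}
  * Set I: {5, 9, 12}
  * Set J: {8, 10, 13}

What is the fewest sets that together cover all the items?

4

C and E and G and I together: C ∪ E ∪ G ∪ I = {5, 6, 7, 8, 9, 10, 11, 12, 13, 14} — every item is covered.
No 3 of the 10 sets cover everything (all 120 combinations miss at least one item), so 4 is optimal.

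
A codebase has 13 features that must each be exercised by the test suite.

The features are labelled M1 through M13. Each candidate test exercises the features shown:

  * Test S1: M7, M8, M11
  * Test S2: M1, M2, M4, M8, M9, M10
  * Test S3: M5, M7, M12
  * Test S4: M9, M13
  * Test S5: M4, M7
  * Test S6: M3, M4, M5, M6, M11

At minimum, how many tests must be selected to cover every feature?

Take {S2, S3, S4, S6}. Their union is {M1, M2, M3, M4, M5, M6, M7, M8, M9, M10, M11, M12, M13}, which is all 13 features.
Only S4 contains M13, so S4 is forced; the remaining 11 features need at least 3 more tests (each remaining test adds at most 5) — so at least 4 tests are needed, and 4 is optimal.

4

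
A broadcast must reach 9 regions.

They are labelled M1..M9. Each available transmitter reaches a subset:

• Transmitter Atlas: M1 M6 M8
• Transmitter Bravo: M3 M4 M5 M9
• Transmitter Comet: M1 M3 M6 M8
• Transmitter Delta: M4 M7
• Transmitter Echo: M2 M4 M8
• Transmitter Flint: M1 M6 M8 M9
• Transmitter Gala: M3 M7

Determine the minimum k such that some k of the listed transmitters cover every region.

4

Take {Bravo, Echo, Flint, Gala}. Their union is {M1, M2, M3, M4, M5, M6, M7, M8, M9}, which is all 9 regions.
No 3 of the 7 transmitters cover everything (all 35 combinations miss at least one region), so 4 is optimal.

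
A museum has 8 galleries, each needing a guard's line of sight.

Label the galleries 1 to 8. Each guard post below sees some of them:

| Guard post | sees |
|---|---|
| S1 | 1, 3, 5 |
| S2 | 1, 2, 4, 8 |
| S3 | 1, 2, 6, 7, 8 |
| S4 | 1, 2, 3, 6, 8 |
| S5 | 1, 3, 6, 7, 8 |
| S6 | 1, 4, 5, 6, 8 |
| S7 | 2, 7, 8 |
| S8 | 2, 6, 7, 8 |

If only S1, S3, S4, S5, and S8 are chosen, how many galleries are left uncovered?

Union of S1, S3, S4, S5, S8 = {1, 2, 3, 5, 6, 7, 8}.
Not covered: 4 — 1 gallery.

1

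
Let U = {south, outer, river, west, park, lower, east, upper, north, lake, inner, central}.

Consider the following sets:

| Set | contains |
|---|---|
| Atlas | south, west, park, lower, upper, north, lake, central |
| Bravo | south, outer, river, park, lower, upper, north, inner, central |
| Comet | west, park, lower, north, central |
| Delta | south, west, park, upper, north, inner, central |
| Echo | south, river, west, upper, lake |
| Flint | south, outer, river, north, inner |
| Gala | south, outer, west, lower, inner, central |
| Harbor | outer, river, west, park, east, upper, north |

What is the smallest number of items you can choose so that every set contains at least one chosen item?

Take H = {river, central}. Each listed set contains at least one of these, so H is a hitting set of size 2.
No single item lies in every set, so at least 2 are needed and 2 is optimal.

2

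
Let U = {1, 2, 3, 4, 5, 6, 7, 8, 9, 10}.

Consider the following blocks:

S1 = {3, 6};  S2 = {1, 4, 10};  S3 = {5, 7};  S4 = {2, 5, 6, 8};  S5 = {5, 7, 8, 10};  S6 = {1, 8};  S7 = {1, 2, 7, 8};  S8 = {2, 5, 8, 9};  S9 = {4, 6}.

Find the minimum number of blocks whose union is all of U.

4

S1 and S2 and S3 and S8 together: S1 ∪ S2 ∪ S3 ∪ S8 = {1, 2, 3, 4, 5, 6, 7, 8, 9, 10} — every point is covered.
No 3 of the 9 blocks cover everything (all 84 combinations miss at least one point), so 4 is optimal.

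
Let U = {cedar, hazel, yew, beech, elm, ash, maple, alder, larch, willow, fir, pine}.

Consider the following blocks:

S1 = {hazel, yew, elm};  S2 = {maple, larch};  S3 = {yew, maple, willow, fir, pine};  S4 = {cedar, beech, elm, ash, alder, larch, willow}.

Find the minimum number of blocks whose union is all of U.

S1 and S3 and S4 together: S1 ∪ S3 ∪ S4 = {cedar, hazel, yew, beech, elm, ash, maple, alder, larch, willow, fir, pine} — every element is covered.
Only S4 contains cedar, so S4 is forced; the remaining 5 elements need at least 2 more blocks (each remaining block adds at most 4) — so at least 3 blocks are needed, and 3 is optimal.

3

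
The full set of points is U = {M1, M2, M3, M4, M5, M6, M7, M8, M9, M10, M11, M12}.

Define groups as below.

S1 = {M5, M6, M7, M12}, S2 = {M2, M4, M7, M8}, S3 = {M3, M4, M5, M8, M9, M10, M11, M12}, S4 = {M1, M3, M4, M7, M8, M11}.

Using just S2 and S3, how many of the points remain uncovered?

2

Union of S2, S3 = {M2, M3, M4, M5, M7, M8, M9, M10, M11, M12}.
Not covered: M1, M6 — 2 points.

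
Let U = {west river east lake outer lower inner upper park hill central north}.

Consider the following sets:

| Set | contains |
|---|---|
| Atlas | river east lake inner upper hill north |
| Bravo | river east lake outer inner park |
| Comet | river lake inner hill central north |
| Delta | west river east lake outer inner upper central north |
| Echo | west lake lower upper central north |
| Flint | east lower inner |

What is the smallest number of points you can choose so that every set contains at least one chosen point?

Take H = {lake, lower}. Each listed set contains at least one of these, so H is a hitting set of size 2.
No single point lies in every set, so at least 2 are needed and 2 is optimal.

2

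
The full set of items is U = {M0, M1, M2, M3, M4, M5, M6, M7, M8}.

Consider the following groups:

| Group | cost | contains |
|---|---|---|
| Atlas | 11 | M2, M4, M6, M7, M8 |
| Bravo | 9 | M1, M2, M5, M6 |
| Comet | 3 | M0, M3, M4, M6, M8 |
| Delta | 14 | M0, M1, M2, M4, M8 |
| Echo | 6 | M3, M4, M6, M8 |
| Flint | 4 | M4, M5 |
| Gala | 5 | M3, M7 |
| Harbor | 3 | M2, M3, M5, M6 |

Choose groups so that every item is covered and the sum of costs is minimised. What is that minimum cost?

17

Bravo, Comet, Gala together cover every item (Bravo ∪ Comet ∪ Gala = {M0, M1, M2, M3, M4, M5, M6, M7, M8}); total cost 9 + 3 + 5 = 17.
The greedy pick Comet, Harbor, Gala, Bravo costs 20; no covering selection beats 17.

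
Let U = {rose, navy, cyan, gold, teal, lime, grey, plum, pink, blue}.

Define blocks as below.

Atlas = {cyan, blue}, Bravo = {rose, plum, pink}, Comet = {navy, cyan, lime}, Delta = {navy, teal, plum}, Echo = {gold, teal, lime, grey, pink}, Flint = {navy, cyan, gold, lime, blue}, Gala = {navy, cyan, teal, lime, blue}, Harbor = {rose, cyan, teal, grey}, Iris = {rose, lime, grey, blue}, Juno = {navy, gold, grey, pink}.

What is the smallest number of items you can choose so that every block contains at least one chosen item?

H = {cyan, grey, plum} meets every block (each contains at least one member of H), and |H| = 3.
No choice of 2 items meets every block, so 3 is the minimum.

3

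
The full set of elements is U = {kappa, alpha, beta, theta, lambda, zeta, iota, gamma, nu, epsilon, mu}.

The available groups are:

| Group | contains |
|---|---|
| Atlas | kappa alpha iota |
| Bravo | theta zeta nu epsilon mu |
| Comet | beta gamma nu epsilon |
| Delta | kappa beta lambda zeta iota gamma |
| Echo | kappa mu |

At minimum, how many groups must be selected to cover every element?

3

Atlas, Bravo, and Delta cover everything between them: the union {kappa, alpha, beta, theta, lambda, zeta, iota, gamma, nu, epsilon, mu} is all of U.
Only Atlas contains alpha, so Atlas is forced; the remaining 8 elements need at least 2 more groups (each remaining group adds at most 5) — so at least 3 groups are needed, and 3 is optimal.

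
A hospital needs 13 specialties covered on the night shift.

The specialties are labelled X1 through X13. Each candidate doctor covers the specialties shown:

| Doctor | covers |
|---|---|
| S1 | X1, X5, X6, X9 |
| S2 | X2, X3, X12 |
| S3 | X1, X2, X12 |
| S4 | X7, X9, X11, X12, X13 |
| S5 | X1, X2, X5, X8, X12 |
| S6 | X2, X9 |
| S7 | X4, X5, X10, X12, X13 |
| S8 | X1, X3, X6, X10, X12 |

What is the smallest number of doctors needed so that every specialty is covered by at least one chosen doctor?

4

S4 and S5 and S7 and S8 together: S4 ∪ S5 ∪ S7 ∪ S8 = {X1, X2, X3, X4, X5, X6, X7, X8, X9, X10, X11, X12, X13} — every specialty is covered.
Only S7 contains X4, so S7 is forced; the remaining 8 specialties need at least 3 more doctors (each remaining doctor adds at most 3) — so at least 4 doctors are needed, and 4 is optimal.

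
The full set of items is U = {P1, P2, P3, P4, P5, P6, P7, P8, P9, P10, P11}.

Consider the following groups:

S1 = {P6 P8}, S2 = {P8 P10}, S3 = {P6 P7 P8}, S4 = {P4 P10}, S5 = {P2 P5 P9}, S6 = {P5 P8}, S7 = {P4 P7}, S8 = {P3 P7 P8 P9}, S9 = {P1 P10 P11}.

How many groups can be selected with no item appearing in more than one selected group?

4

S1, S5, S7, S9 are pairwise disjoint (S1={P6,P8}; S5={P2,P5,P9}; S7={P4,P7}; S9={P1,P10,P11}).
Every remaining group overlaps one of these, and no 5 of the listed groups are pairwise disjoint, so 4 is the maximum.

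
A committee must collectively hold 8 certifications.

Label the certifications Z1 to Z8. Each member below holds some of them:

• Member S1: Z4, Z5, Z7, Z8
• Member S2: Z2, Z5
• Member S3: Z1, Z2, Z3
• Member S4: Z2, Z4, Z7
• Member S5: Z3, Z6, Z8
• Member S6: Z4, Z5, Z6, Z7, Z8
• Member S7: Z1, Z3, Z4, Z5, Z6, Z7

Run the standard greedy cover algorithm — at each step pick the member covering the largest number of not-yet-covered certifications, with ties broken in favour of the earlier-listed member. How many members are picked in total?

Greedy: pick S7 (covers 6 new) → pick S1 (covers 1 new) → pick S2 (covers 1 new). Total picks: 3.
(The true minimum cover uses only 2 members, so greedy is not optimal here.)

3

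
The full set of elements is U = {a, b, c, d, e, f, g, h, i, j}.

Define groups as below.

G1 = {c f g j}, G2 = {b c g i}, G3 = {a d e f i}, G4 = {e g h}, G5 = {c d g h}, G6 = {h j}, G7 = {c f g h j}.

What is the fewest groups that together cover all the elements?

3

Take {G2, G3, G7}. Their union is {a, b, c, d, e, f, g, h, i, j}, which is all 10 elements.
Only G3 contains a, so G3 is forced; the remaining 5 elements need at least 2 more groups (each remaining group adds at most 4) — so at least 3 groups are needed, and 3 is optimal.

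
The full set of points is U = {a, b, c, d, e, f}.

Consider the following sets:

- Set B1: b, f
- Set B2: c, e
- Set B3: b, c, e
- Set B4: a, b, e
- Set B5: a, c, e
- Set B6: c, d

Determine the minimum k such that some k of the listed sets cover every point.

B1, B5, and B6 cover everything between them: the union {a, b, c, d, e, f} is all of U.
Only B6 contains d, so B6 is forced; the remaining 4 points need at least 2 more sets (each remaining set adds at most 3) — so at least 3 sets are needed, and 3 is optimal.

3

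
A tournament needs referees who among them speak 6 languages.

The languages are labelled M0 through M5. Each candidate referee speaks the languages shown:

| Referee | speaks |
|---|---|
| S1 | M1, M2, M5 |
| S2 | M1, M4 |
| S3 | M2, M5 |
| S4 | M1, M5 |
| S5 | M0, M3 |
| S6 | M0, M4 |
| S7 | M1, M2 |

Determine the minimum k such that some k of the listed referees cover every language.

S1 and S2 and S5 together: S1 ∪ S2 ∪ S5 = {M0, M1, M2, M3, M4, M5} — every language is covered.
Only S5 contains M3, so S5 is forced; the remaining 4 languages need at least 2 more referees (each remaining referee adds at most 3) — so at least 3 referees are needed, and 3 is optimal.

3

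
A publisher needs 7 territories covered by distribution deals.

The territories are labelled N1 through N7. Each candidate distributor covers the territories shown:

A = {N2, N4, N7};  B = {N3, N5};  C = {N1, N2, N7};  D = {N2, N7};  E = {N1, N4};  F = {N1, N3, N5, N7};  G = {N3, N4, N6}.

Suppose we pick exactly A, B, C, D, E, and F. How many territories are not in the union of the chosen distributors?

Union of A, B, C, D, E, F = {N1, N2, N3, N4, N5, N7}.
Not covered: N6 — 1 territory.

1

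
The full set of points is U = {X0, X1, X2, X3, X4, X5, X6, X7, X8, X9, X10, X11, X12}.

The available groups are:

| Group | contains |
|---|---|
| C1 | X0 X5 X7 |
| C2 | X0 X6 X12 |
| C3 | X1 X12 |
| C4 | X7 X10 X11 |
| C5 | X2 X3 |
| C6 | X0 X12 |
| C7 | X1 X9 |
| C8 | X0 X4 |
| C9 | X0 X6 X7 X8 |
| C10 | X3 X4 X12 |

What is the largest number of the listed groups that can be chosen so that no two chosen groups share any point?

4

C3, C4, C5, C8 are pairwise disjoint (C3={X1,X12}; C4={X7,X10,X11}; C5={X2,X3}; C8={X0,X4}).
Every remaining group overlaps one of these, and no 5 of the listed groups are pairwise disjoint, so 4 is the maximum.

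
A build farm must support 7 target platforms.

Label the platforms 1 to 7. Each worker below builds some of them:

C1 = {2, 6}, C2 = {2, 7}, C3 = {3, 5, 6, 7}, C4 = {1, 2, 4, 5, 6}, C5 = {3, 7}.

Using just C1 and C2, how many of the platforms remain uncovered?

4

Union of C1, C2 = {2, 6, 7}.
Not covered: 1, 3, 4, 5 — 4 platforms.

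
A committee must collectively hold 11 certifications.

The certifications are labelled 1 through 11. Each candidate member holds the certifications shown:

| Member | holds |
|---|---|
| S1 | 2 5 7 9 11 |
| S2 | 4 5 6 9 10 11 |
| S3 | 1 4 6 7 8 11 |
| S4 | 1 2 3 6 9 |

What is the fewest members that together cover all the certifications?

Take {S2, S3, S4}. Their union is {1, 2, 3, 4, 5, 6, 7, 8, 9, 10, 11}, which is all 11 certifications.
Only S4 contains 3, so S4 is forced; the remaining 6 certifications need at least 2 more members (each remaining member adds at most 4) — so at least 3 members are needed, and 3 is optimal.

3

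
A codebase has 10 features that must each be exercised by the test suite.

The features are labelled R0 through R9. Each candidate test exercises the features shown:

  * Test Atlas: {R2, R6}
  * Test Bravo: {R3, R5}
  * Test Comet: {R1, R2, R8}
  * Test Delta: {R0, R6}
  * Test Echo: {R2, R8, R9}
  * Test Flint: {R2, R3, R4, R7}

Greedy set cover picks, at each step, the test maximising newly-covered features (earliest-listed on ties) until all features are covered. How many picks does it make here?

Greedy: pick Flint (covers 4 new) → pick Comet (covers 2 new) → pick Delta (covers 2 new) → pick Bravo (covers 1 new) → pick Echo (covers 1 new). Total picks: 5.

5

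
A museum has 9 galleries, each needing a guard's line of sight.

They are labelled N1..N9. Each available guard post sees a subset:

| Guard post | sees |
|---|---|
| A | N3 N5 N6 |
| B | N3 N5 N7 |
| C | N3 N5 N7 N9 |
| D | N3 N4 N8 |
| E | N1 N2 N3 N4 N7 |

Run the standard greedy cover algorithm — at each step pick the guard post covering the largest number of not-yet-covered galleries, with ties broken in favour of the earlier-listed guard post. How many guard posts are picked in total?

Greedy: pick E (covers 5 new) → pick A (covers 2 new) → pick C (covers 1 new) → pick D (covers 1 new). Total picks: 4.

4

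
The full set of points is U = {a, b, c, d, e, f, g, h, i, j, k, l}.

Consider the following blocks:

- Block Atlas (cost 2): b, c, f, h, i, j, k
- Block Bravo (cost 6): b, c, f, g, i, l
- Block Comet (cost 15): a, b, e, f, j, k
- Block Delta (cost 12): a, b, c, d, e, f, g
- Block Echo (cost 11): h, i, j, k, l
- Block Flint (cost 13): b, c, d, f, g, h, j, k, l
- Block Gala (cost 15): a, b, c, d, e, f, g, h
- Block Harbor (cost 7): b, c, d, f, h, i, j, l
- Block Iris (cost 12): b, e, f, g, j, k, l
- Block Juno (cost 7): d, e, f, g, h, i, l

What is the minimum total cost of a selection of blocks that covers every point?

Atlas, Bravo, Delta together cover every point (Atlas ∪ Bravo ∪ Delta = {a, b, c, d, e, f, g, h, i, j, k, l}); total cost 2 + 6 + 12 = 20.
The greedy pick Atlas, Juno, Delta costs 21; no covering selection beats 20.

20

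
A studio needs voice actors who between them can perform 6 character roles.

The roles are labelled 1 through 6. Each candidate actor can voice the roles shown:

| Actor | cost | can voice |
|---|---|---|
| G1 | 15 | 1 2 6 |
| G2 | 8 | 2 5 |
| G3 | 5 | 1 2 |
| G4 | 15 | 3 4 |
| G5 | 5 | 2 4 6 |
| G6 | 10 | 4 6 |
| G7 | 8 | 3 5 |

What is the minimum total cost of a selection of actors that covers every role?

18

G3, G5, G7 together cover every role (G3 ∪ G5 ∪ G7 = {1, 2, 3, 4, 5, 6}); total cost 5 + 5 + 8 = 18.
No covering selection has total cost below 18.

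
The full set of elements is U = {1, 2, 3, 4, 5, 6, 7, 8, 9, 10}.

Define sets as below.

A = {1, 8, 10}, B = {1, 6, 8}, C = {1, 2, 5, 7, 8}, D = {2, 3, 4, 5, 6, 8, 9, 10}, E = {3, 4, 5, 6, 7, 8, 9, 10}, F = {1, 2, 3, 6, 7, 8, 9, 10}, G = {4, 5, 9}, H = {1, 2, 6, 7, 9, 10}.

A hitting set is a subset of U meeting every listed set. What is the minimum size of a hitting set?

2

Take T = {1, 5}. Each listed set contains at least one of these, so T is a hitting set of size 2.
The sets A, G are pairwise disjoint, so any hitting set needs a separate element for each — at least 2. Hence 2 is optimal.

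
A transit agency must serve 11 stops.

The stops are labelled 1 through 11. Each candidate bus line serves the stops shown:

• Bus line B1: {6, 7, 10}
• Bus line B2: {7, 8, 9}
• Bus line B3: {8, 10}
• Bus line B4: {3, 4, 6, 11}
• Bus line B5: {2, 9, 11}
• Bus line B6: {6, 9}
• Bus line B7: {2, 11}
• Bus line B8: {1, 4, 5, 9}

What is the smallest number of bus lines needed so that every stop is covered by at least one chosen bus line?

Take {B2, B3, B4, B5, B8}. Their union is {1, 2, 3, 4, 5, 6, 7, 8, 9, 10, 11}, which is all 11 stops.
No 4 of the 8 bus lines cover everything (all 70 combinations miss at least one stop), so 5 is optimal.

5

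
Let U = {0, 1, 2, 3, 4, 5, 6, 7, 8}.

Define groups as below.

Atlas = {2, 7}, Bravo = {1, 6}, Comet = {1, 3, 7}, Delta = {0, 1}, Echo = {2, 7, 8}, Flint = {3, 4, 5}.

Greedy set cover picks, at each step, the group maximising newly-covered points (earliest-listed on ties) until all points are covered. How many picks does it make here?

5

Greedy: pick Comet (covers 3 new) → pick Echo (covers 2 new) → pick Flint (covers 2 new) → pick Bravo (covers 1 new) → pick Delta (covers 1 new). Total picks: 5.
(The true minimum cover uses only 4 groups, so greedy is not optimal here.)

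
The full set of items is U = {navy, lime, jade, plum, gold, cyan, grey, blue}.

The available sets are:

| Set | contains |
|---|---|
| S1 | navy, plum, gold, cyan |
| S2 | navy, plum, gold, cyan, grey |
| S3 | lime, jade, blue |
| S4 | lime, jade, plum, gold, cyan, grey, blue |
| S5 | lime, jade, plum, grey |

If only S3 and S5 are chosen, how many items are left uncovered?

3

Union of S3, S5 = {lime, jade, plum, grey, blue}.
Not covered: navy, gold, cyan — 3 items.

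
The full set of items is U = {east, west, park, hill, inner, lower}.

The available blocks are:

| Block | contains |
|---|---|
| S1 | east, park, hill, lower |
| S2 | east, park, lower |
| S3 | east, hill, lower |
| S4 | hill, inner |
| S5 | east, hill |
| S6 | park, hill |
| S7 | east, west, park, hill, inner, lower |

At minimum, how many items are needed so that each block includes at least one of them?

2

Take H = {park, hill}. Each listed block contains at least one of these, so H is a hitting set of size 2.
The blocks S2, S4 are pairwise disjoint, so any hitting set needs a separate item for each — at least 2. Hence 2 is optimal.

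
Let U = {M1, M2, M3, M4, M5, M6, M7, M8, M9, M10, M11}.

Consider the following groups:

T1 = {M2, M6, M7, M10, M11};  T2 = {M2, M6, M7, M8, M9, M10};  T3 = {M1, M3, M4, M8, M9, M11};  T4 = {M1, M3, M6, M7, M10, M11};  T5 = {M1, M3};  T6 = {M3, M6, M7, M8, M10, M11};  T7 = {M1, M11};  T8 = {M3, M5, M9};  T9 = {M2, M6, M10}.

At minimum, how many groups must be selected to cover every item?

3

T2, T3, and T8 cover everything between them: the union {M1, M2, M3, M4, M5, M6, M7, M8, M9, M10, M11} is all of U.
Only T3 contains M4, so T3 is forced; the remaining 5 items need at least 2 more groups (each remaining group adds at most 4) — so at least 3 groups are needed, and 3 is optimal.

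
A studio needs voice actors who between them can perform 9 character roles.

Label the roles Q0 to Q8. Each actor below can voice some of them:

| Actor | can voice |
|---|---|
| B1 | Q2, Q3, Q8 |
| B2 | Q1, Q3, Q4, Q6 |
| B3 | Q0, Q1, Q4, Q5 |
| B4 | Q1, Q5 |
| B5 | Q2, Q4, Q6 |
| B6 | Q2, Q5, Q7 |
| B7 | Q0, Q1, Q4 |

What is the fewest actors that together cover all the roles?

4

Take {B1, B5, B6, B7}. Their union is {Q0, Q1, Q2, Q3, Q4, Q5, Q6, Q7, Q8}, which is all 9 roles.
No 3 of the 7 actors cover everything (all 35 combinations miss at least one role), so 4 is optimal.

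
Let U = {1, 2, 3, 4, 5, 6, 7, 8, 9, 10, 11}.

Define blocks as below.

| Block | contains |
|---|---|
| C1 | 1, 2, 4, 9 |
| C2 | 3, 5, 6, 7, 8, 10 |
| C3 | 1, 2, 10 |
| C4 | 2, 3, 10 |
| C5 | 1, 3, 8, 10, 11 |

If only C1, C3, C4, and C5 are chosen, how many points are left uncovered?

3

Union of C1, C3, C4, C5 = {1, 2, 3, 4, 8, 9, 10, 11}.
Not covered: 5, 6, 7 — 3 points.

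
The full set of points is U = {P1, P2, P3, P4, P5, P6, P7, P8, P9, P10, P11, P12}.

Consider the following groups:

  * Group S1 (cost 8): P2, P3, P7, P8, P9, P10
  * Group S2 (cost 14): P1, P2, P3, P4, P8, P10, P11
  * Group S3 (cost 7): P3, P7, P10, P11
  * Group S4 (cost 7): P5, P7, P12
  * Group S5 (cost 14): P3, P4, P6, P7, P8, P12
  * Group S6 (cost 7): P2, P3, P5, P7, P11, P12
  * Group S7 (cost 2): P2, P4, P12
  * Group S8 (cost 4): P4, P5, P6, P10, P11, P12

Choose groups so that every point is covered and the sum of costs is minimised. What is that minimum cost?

26

S1, S2, S8 together cover every point (S1 ∪ S2 ∪ S8 = {P1, P2, P3, P4, P5, P6, P7, P8, P9, P10, P11, P12}); total cost 8 + 14 + 4 = 26.
The greedy pick S7, S8, S1, S2 costs 28; no covering selection beats 26.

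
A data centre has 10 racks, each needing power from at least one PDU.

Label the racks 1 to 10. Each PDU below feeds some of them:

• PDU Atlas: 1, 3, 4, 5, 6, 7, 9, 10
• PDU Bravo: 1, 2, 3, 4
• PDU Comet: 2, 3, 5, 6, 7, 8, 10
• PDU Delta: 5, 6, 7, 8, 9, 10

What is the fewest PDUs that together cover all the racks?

Atlas and Comet together: Atlas ∪ Comet = {1, 2, 3, 4, 5, 6, 7, 8, 9, 10} — every rack is covered.
No single PDU has all 10 racks (the largest, Atlas, has 8), so 2 is optimal.

2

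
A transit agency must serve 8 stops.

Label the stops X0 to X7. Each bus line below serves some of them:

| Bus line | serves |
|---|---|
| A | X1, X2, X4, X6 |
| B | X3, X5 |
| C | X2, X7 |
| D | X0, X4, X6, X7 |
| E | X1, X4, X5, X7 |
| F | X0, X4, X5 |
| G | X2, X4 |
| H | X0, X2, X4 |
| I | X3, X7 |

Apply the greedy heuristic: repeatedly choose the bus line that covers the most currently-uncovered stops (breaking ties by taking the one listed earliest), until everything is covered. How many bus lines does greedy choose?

3

Greedy: pick A (covers 4 new) → pick B (covers 2 new) → pick D (covers 2 new). Total picks: 3.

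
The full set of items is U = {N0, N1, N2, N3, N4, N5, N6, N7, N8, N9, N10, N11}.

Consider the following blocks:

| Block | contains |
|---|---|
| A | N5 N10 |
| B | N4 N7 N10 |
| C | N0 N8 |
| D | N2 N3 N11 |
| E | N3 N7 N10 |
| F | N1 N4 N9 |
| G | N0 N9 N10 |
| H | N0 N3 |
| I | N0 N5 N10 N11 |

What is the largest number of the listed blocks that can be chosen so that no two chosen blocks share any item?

A, C, D, F are pairwise disjoint (A={N5,N10}; C={N0,N8}; D={N2,N3,N11}; F={N1,N4,N9}).
Every remaining block overlaps one of these, and no 5 of the listed blocks are pairwise disjoint, so 4 is the maximum.

4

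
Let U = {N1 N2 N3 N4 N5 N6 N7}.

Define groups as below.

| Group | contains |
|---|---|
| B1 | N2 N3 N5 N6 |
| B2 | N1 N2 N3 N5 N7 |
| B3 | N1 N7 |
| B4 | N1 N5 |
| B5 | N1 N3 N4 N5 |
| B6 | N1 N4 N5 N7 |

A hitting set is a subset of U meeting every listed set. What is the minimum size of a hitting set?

Take H = {N1, N2}. Each listed group contains at least one of these, so H is a hitting set of size 2.
The groups B1, B3 are pairwise disjoint, so any hitting set needs a separate element for each — at least 2. Hence 2 is optimal.

2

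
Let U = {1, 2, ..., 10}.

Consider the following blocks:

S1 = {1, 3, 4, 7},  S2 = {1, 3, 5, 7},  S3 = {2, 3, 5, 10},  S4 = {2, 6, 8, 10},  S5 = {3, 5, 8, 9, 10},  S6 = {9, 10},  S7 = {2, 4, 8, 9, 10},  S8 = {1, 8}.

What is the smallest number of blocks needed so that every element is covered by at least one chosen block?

Take {S1, S4, S5}. Their union is {1, 2, 3, 4, 5, 6, 7, 8, 9, 10}, which is all 10 elements.
Only S4 contains 6, so S4 is forced; the remaining 6 elements need at least 2 more blocks (each remaining block adds at most 4) — so at least 3 blocks are needed, and 3 is optimal.

3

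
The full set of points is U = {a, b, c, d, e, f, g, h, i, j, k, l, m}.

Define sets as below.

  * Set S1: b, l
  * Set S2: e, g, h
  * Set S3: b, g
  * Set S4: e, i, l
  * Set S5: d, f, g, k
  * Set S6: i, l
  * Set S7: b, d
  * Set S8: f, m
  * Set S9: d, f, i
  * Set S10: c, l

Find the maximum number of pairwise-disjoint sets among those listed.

4

S2, S6, S7, S8 are pairwise disjoint (S2={e,g,h}; S6={i,l}; S7={b,d}; S8={f,m}).
Every remaining set overlaps one of these, and no 5 of the listed sets are pairwise disjoint, so 4 is the maximum.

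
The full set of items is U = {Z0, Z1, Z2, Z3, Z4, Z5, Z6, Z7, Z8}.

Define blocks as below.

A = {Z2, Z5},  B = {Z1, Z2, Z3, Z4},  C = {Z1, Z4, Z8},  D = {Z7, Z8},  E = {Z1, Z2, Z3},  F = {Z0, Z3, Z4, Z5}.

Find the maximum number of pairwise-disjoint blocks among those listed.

2

D, F are pairwise disjoint (D={Z7,Z8}; F={Z0,Z3,Z4,Z5}).
Every remaining block overlaps one of these, and no 3 of the listed blocks are pairwise disjoint, so 2 is the maximum.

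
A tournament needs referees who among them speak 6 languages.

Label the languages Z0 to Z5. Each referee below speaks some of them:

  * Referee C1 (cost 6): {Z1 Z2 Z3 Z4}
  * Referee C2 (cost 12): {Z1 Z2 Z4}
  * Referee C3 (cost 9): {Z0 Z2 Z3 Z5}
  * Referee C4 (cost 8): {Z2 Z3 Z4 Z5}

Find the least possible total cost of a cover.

C1, C3 together cover every language (C1 ∪ C3 = {Z0, Z1, Z2, Z3, Z4, Z5}); total cost 6 + 9 = 15.
No covering selection has total cost below 15.

15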